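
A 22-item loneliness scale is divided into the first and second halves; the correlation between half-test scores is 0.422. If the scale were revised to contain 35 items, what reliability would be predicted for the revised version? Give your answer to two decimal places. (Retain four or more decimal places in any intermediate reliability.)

0.70

Spearman-Brown correction (n = 2): r_full = 2·0.422/(1 + 0.422) = 0.5935
Then adjust to 35 items: n = 35/22 = 1.5909
r_new = n·r_full / (1 + (n − 1)·r_full) = 0.9442 / 1.3507 ≈ 0.6990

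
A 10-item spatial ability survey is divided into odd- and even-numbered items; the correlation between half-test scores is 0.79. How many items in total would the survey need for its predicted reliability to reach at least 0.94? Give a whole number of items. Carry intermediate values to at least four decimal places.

r_full = 2(0.79)/(1 + 0.79) = 0.8827
Solve Spearman-Brown for n: n = 0.94(1 − 0.8827) / [0.8827(1 − 0.94)] = 2.0819
Required items = 2.0819 × 10 = 20.82, so 21 items.

21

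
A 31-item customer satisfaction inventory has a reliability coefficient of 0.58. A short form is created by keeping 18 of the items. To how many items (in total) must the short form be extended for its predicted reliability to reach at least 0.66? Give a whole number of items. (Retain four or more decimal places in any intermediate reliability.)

44

Short-form reliability: n = 18/31 = 0.5806; r_18 = n·r/(1+(n−1)r) ≈ 0.4450
Length factor from the short form to reach 0.66: n' = 0.66(1 − 0.4450) / [0.4450(1 − 0.66)] ≈ 2.4210
Items = 2.4210 × 18 ≈ 43.58 → 44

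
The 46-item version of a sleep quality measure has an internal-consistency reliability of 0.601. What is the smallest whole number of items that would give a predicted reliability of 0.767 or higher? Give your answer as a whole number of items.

101

Rearranging the Spearman-Brown formula for n,
n = r_target (1 − r_old) / [ r_old (1 − r_target) ]
n = [0.767 × 0.399] / [0.601 × 0.233]
  = 0.306033 / 0.140033 = 2.1854
2.1854 × 46 = 100.53 → 101 items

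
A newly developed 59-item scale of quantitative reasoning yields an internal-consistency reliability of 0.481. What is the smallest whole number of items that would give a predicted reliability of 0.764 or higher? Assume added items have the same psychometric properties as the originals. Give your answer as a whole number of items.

Invert Spearman-Brown to solve for n:
n = r_target (1 − r_old) / [ r_old (1 − r_target) ]
n = [0.764 × 0.519] / [0.481 × 0.236]
n = 0.396516 / 0.113516 ≈ 3.4930
So the test needs 3.4930 × 59 ≈ 206.09 items; rounding up, 207.

207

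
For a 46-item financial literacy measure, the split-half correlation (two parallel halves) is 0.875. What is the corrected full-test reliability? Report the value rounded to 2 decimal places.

0.93

r_full = 2(0.875) / (1 + 0.875)
       = 1.7500 / 1.8750 = 0.9333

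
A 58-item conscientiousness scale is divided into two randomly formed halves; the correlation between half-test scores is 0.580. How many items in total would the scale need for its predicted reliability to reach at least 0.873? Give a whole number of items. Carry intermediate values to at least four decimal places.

145

Corrected full-test reliability: r_full = 2 × 0.580 / (1 + 0.580) ≈ 0.7342
Solve Spearman-Brown for n: n = 0.873(1 − 0.7342) / [0.7342(1 − 0.873)] = 2.4886
Required items = 2.4886 × 58 = 144.34, so 145 items.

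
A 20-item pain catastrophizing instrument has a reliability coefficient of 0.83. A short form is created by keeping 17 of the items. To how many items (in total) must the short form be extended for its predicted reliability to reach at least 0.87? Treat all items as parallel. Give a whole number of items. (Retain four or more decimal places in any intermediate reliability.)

First, r for the 17-item form: n = 17/20 = 0.8500, so r_17 = 0.8500·0.83/(1 + (0.8500 − 1)·0.83) = 0.8058
Then solve for n' with r_old = 0.8058, r_target = 0.87: n' = 0.87(1 − 0.8058)/[0.8058(1 − 0.87)] = 1.6129
Total items = 1.6129 × 17 = 27.42, rounded up to 28.

28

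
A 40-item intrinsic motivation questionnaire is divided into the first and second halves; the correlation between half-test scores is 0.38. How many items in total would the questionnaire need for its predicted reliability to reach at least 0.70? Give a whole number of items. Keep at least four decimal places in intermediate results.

r_full = 2(0.38)/(1 + 0.38) = 0.5507
n = r_tgt(1 − r_full) / [r_full(1 − r_tgt)] = 0.70 × 0.4493 / (0.5507 × 0.30) ≈ 1.9037
Items = 1.9037 × 40 ≈ 76.15 → 77

77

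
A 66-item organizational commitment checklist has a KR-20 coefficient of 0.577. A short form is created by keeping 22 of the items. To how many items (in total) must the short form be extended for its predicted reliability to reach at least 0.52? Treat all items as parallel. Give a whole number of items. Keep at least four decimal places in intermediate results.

First, r for the 22-item form: n = 22/66 = 0.3333, so r_22 = 0.3333·0.577/(1 + (0.3333 − 1)·0.577) = 0.3125
Then solve for n' with r_old = 0.3125, r_target = 0.52: n' = 0.52(1 − 0.3125)/[0.3125(1 − 0.52)] = 2.3833
Items = 2.3833 × 22 ≈ 52.43 → 53

53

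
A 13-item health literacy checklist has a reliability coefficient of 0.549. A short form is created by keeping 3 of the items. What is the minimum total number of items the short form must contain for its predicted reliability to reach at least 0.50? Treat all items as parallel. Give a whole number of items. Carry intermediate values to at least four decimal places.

11

First, r for the 3-item form: n = 3/13 = 0.2308, so r_3 = 0.2308·0.549/(1 + (0.2308 − 1)·0.549) = 0.2193
Length factor from the short form to reach 0.50: n' = 0.50(1 − 0.2193) / [0.2193(1 − 0.50)] ≈ 3.5600
Total items = 3.5600 × 3 = 10.68, rounded up to 11.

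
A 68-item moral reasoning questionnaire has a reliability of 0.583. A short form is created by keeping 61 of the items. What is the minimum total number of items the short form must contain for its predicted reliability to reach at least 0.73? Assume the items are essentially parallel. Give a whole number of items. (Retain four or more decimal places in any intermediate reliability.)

132

First, r for the 61-item form: n = 61/68 = 0.8971, so r_61 = 0.8971·0.583/(1 + (0.8971 − 1)·0.583) = 0.5564
Then solve for n' with r_old = 0.5564, r_target = 0.73: n' = 0.73(1 − 0.5564)/[0.5564(1 − 0.73)] = 2.1556
Total items = 2.1556 × 61 = 131.49, rounded up to 132.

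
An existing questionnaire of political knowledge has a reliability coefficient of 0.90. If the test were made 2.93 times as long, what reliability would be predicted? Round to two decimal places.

0.96

Spearman-Brown: r_new = n·r / (1 + (n − 1)·r)
r_new = 2.93·0.90 / [1 + (2.93 − 1)·0.90]
r_new = 2.6370 / 2.7370 ≈ 0.9635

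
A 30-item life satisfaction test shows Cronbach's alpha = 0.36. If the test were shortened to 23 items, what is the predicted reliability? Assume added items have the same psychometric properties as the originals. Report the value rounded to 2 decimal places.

0.30

n = 23/30 = 0.7667
Spearman-Brown: r_new = n·r / (1 + (n − 1)·r)
r_new = (0.7667 × 0.36) / (1 + (0.7667 − 1) × 0.36)
r_new = 0.2760 / 0.9160 ≈ 0.3013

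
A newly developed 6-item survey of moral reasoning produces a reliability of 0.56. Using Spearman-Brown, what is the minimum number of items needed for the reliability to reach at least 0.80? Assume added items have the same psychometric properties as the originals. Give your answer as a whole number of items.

n = 0.80(1 − 0.56) / [0.56(1 − 0.80)]
  = 0.3520 / 0.1120 = 3.1429
So the test needs 3.1429 × 6 ≈ 18.86 items; rounding up, 19.

19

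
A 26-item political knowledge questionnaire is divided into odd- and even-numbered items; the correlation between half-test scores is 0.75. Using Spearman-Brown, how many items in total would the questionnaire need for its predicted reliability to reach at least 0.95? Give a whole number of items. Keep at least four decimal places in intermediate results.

83

Corrected full-test reliability: r_full = 2 × 0.75 / (1 + 0.75) ≈ 0.8571
n = r_tgt(1 − r_full) / [r_full(1 − r_tgt)] = 0.95 × 0.1429 / (0.8571 × 0.05) ≈ 3.1678
Items = 3.1678 × 26 ≈ 82.36 → 83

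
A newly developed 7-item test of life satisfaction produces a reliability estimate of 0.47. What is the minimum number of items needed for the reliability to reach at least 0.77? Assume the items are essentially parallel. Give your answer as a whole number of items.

27

Invert Spearman-Brown to solve for n:
n = r_target (1 − r_old) / [ r_old (1 − r_target) ]
n = 0.77(1 − 0.47) / [0.47(1 − 0.77)]
n = 0.4081 / 0.1081 ≈ 3.7752
3.7752 × 7 = 26.43 → 27 items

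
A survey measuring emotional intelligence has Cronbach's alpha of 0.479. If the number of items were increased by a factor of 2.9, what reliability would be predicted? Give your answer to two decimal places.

0.73

r_new = (2.9 × 0.479) / (1 + (2.9 − 1) × 0.479)
r_new = 1.3891 / 1.9101 ≈ 0.7272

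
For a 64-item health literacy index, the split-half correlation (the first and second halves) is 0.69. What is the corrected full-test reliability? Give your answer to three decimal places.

Each half is half the length of the full test, so the full test is n = 2 times a half.
r_full = 2(0.69) / (1 + 0.69)
       = 1.3800 / 1.6900 = 0.8166

0.817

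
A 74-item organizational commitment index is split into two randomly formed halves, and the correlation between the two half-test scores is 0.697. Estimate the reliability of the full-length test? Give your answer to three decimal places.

The full test is twice the length of either half (n = 2).
r_full = 2(0.697) / (1 + 0.697)
       = 1.3940 / 1.6970 = 0.8214

0.821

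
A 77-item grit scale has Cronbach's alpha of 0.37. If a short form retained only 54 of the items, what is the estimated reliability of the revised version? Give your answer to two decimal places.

0.29

The new length is 54/77 = 0.7013 times the old.
r_new = (0.7013 × 0.37) / (1 + (0.7013 − 1) × 0.37)
     = 0.2595 / 0.8895 = 0.2917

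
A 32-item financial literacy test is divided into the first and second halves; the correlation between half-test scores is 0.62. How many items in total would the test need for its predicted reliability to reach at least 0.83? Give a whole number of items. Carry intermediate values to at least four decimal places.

48

Corrected full-test reliability: r_full = 2 × 0.62 / (1 + 0.62) ≈ 0.7654
Solve Spearman-Brown for n: n = 0.83(1 − 0.7654) / [0.7654(1 − 0.83)] = 1.4965
Required items = 1.4965 × 32 = 47.89, so 48 items.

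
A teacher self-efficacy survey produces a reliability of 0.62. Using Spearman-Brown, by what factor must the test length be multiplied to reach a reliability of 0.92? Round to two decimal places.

7.05

Spearman-Brown solved for the length factor n:
n = r*(1 − r) / [ r (1 − r*) ]
n = 0.92 × (1 − 0.62) / [ 0.62 × (1 − 0.92) ]
  = 0.3496 / 0.0496 = 7.0484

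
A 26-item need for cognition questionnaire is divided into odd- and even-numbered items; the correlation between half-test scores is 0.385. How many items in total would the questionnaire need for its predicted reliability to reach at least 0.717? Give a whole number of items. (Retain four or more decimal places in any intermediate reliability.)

Corrected full-test reliability: r_full = 2 × 0.385 / (1 + 0.385) ≈ 0.5560
Solve Spearman-Brown for n: n = 0.717(1 − 0.5560) / [0.5560(1 − 0.717)] = 2.0232
Items = 2.0232 × 26 ≈ 52.60 → 53

53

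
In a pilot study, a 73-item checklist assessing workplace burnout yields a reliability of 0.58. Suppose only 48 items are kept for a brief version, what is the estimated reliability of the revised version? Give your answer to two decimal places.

0.48

n = 48/73 = 0.6575
r_new = (0.6575 × 0.58) / (1 + (0.6575 − 1) × 0.58)
r_new = 0.3813 / 0.8014 ≈ 0.4758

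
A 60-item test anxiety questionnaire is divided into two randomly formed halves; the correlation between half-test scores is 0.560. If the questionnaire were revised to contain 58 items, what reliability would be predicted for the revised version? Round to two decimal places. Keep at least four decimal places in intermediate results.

Spearman-Brown correction (n = 2): r_full = 2·0.560/(1 + 0.560) = 0.7179
Length factor from 60 to 58 items: n = 58/60 = 0.9667
r_new = n·r_full / (1 + (n − 1)·r_full) = 0.6940 / 0.9761 ≈ 0.7110

0.71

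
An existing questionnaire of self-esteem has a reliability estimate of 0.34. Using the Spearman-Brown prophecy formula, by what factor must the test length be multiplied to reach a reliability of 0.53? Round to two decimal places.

n = 0.53 × (1 − 0.34) / [ 0.34 × (1 − 0.53) ]
n = 0.3498 / 0.1598 ≈ 2.1890

2.19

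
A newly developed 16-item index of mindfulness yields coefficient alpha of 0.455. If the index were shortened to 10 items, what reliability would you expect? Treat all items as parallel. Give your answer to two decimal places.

The new length is 10/16 = 0.625 times the old.
Spearman-Brown: r_new = n·r / (1 + (n − 1)·r)
r_new = 0.625·0.455 / [1 + (0.625 − 1)·0.455]
r_new = 0.2844 / 0.8294 ≈ 0.3429

0.34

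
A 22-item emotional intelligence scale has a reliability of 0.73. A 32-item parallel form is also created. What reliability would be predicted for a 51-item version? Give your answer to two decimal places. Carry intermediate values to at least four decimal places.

The 32-item form is not needed; work directly from the 22-item form with n = 51/22 = 2.3182.
r_{51} = n·r / (1 + (n − 1)·r) = 1.6923 / 1.9623 ≈ 0.8624

0.86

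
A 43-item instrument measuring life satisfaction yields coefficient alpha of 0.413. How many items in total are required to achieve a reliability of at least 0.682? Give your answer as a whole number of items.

132

Spearman-Brown solved for the length factor n:
n = r*(1 − r) / [ r (1 − r*) ]
n = 0.682(1 − 0.413) / [0.413(1 − 0.682)]
  = 0.400334 / 0.131334 = 3.0482
3.0482 × 43 = 131.07 → 132 items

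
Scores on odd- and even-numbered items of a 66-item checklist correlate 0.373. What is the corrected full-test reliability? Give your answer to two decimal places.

0.54

Apply the Spearman-Brown correction with n = 2:
r_full = 2r_hh / (1 + r_hh) = 2 × 0.373 / (1 + 0.373)
       = 0.7460 / 1.3730 = 0.5433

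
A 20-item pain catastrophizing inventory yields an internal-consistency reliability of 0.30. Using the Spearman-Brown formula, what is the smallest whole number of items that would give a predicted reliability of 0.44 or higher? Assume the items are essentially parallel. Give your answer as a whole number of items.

n = [0.44 × 0.70] / [0.30 × 0.56]
n = 0.3080 / 0.1680 ≈ 1.8333
1.8333 × 20 = 36.67 → 37 items

37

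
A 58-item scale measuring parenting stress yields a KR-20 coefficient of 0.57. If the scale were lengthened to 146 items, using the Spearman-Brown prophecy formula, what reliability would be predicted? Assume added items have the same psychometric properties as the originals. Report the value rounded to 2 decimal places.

Length ratio n = 146/58 = 2.5172
r_new = (2.5172 × 0.57) / (1 + (2.5172 − 1) × 0.57)
     = 1.4348 / 1.8648 = 0.7694

0.77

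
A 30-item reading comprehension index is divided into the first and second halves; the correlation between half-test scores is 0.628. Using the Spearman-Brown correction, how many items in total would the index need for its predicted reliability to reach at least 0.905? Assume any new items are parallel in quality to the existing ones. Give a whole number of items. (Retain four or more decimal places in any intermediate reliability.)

85

Corrected full-test reliability: r_full = 2 × 0.628 / (1 + 0.628) ≈ 0.7715
Solve Spearman-Brown for n: n = 0.905(1 − 0.7715) / [0.7715(1 − 0.905)] = 2.8215
Required items = 2.8215 × 30 = 84.64, so 85 items.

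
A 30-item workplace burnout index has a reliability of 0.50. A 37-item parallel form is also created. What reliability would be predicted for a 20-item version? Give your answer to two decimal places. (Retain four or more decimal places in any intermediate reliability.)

Only the ratio of lengths matters: n = 20/30 = 0.6667
r_{20} = n·r / (1 + (n − 1)·r) = 0.3333 / 0.8334 ≈ 0.3999

0.40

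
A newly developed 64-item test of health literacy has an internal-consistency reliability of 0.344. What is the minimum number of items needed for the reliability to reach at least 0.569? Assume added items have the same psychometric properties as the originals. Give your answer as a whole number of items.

162

n = 0.569 × (1 − 0.344) / [ 0.344 × (1 − 0.569) ]
  = 0.373264 / 0.148264 = 2.5176
2.5176 × 64 = 161.13 → 162 items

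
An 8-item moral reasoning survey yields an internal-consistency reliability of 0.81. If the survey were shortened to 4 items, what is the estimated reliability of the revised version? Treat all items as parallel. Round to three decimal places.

n = 4/8 = 0.5
r_new = (0.5 × 0.81) / (1 + (0.5 − 1) × 0.81)
     = 0.4050 / 0.5950 = 0.6807

0.681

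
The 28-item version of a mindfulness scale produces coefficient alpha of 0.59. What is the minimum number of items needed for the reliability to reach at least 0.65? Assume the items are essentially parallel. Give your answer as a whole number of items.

n = [0.65 × 0.41] / [0.59 × 0.35]
n = 0.2665 / 0.2065 ≈ 1.2906
So the test needs 1.2906 × 28 ≈ 36.14 items; rounding up, 37.

37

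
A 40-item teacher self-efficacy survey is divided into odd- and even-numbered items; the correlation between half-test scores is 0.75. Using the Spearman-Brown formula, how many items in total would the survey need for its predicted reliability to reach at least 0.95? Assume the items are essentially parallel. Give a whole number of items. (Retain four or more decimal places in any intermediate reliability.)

127

r_full = 2(0.75)/(1 + 0.75) = 0.8571
n = r_tgt(1 − r_full) / [r_full(1 − r_tgt)] = 0.95 × 0.1429 / (0.8571 × 0.05) ≈ 3.1678
Required items = 3.1678 × 40 = 126.71, so 127 items.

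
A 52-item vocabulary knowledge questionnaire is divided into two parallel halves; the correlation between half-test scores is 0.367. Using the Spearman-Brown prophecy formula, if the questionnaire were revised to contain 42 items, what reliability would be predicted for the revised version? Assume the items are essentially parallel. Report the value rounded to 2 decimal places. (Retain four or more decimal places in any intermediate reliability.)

0.48

First correct the split-half correlation to full-test reliability: r_full = 2 × 0.367 / (1 + 0.367) ≈ 0.5369
Length factor from 52 to 42 items: n = 42/52 = 0.8077
r_new = n·r_full / (1 + (n − 1)·r_full) = 0.4337 / 0.8968 ≈ 0.4836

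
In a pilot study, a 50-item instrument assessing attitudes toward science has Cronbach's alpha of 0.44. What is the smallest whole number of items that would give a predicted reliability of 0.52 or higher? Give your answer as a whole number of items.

69

n = 0.52 × (1 − 0.44) / [ 0.44 × (1 − 0.52) ]
n = 0.2912 / 0.2112 ≈ 1.3788
So the test needs 1.3788 × 50 ≈ 68.94 items; rounding up, 69.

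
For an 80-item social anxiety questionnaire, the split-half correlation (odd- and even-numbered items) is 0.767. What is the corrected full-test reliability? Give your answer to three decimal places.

0.868

Each half is half the length of the full test, so the full test is n = 2 times a half.
r_full = 2(0.767) / (1 + 0.767)
       = 1.5340 / 1.7670 = 0.8681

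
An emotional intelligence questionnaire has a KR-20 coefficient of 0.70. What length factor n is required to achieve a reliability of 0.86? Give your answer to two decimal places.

Spearman-Brown solved for the length factor n:
n = r_target (1 − r_old) / [ r_old (1 − r_target) ]
n = 0.86 × (1 − 0.70) / [ 0.70 × (1 − 0.86) ]
  = 0.2580 / 0.0980 = 2.6327

2.63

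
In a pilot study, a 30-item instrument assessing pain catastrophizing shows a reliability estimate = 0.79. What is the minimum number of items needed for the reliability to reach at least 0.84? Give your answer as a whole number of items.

n = [0.84 × 0.21] / [0.79 × 0.16]
  = 0.1764 / 0.1264 = 1.3956
So the test needs 1.3956 × 30 ≈ 41.87 items; rounding up, 42.

42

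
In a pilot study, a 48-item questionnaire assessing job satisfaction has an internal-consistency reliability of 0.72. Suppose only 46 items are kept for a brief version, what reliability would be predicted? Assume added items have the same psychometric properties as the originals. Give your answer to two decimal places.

Length ratio n = 46/48 = 0.9583
r_new = (0.9583 × 0.72) / (1 + (0.9583 − 1) × 0.72)
r_new = 0.6900 / 0.9700 ≈ 0.7113

0.71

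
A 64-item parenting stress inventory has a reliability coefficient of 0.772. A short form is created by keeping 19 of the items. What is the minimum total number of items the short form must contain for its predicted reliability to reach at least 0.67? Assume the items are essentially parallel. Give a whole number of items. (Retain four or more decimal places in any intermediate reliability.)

First, r for the 19-item form: n = 19/64 = 0.2969, so r_19 = 0.2969·0.772/(1 + (0.2969 − 1)·0.772) = 0.5013
Length factor from the short form to reach 0.67: n' = 0.67(1 − 0.5013) / [0.5013(1 − 0.67)] ≈ 2.0198
Items = 2.0198 × 19 ≈ 38.38 → 39

39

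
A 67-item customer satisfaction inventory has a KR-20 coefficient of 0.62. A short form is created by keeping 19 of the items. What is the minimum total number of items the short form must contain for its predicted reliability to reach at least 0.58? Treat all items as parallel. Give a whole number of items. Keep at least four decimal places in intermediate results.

57

Short-form reliability: n = 19/67 = 0.2836; r_19 = n·r/(1+(n−1)r) ≈ 0.3163
Then solve for n' with r_old = 0.3163, r_target = 0.58: n' = 0.58(1 − 0.3163)/[0.3163(1 − 0.58)] = 2.9850
Items = 2.9850 × 19 ≈ 56.71 → 57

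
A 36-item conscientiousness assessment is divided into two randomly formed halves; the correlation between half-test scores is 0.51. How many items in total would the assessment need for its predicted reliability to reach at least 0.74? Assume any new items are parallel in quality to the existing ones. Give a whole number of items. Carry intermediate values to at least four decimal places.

r_full = 2(0.51)/(1 + 0.51) = 0.6755
Solve Spearman-Brown for n: n = 0.74(1 − 0.6755) / [0.6755(1 − 0.74)] = 1.3672
Required items = 1.3672 × 36 = 49.22, so 50 items.

50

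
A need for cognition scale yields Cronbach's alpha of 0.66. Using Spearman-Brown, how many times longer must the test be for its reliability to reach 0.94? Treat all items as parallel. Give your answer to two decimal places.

8.07

Invert Spearman-Brown to solve for n:
n = r*(1 − r) / [ r (1 − r*) ]
n = [0.94 × 0.34] / [0.66 × 0.06]
  = 0.3196 / 0.0396 = 8.0707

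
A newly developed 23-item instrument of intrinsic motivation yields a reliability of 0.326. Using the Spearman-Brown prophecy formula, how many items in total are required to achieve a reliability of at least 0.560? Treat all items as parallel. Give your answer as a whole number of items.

n = 0.560 × (1 − 0.326) / [ 0.326 × (1 − 0.560) ]
  = 0.377440 / 0.143440 = 2.6313
Items needed = n × 23 = 2.6313 × 23 ≈ 60.52 → round up to 61

61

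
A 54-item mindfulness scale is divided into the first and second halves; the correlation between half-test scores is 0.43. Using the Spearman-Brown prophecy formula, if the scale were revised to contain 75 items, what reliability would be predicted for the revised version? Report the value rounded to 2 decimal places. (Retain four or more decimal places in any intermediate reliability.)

Full-test reliability from the split-half r: r_full = 2(0.43)/(1 + 0.43) = 0.6014
Length factor from 54 to 75 items: n = 75/54 = 1.3889
r_new = n·r_full / (1 + (n − 1)·r_full) = 0.8353 / 1.2339 ≈ 0.6770

0.68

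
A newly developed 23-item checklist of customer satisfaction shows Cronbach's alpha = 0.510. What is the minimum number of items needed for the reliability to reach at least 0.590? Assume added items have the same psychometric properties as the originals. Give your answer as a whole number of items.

n = [0.590 × 0.490] / [0.510 × 0.410]
n = 0.289100 / 0.209100 ≈ 1.3826
So the test needs 1.3826 × 23 ≈ 31.80 items; rounding up, 32.

32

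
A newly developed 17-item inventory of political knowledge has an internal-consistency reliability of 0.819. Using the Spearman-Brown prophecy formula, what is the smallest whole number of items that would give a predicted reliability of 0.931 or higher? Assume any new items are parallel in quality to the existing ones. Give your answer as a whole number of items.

51

Rearranging the Spearman-Brown formula for n,
n = r*(1 − r) / [ r (1 − r*) ]
n = 0.931(1 − 0.819) / [0.819(1 − 0.931)]
  = 0.168511 / 0.056511 = 2.9819
Items needed = n × 17 = 2.9819 × 17 ≈ 50.69 → round up to 51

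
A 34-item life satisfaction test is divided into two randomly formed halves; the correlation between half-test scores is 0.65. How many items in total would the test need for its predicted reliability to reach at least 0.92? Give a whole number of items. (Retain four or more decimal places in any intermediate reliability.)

106

Corrected full-test reliability: r_full = 2 × 0.65 / (1 + 0.65) ≈ 0.7879
n = r_tgt(1 − r_full) / [r_full(1 − r_tgt)] = 0.92 × 0.2121 / (0.7879 × 0.08) ≈ 3.0958
Items = 3.0958 × 34 ≈ 105.26 → 106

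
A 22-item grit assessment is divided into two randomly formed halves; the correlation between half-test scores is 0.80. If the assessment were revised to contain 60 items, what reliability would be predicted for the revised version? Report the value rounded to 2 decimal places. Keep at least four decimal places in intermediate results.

First correct the split-half correlation to full-test reliability: r_full = 2 × 0.80 / (1 + 0.80) ≈ 0.8889
Length factor from 22 to 60 items: n = 60/22 = 2.7273
r_new = n·r_full / (1 + (n − 1)·r_full) = 2.4243 / 2.5354 ≈ 0.9562

0.96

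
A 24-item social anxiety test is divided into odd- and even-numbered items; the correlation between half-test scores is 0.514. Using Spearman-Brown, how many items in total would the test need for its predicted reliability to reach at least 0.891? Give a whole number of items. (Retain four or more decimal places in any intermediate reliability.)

93

Corrected full-test reliability: r_full = 2 × 0.514 / (1 + 0.514) ≈ 0.6790
Solve Spearman-Brown for n: n = 0.891(1 − 0.6790) / [0.6790(1 − 0.891)] = 3.8644
Items = 3.8644 × 24 ≈ 92.75 → 93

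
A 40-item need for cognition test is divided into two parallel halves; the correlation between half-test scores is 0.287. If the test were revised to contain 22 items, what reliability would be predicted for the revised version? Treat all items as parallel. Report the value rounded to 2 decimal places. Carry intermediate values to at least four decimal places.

0.31

Spearman-Brown correction (n = 2): r_full = 2·0.287/(1 + 0.287) = 0.4460
Then adjust to 22 items: n = 22/40 = 0.5500
r_new = n·r_full / (1 + (n − 1)·r_full) = 0.2453 / 0.7993 ≈ 0.3069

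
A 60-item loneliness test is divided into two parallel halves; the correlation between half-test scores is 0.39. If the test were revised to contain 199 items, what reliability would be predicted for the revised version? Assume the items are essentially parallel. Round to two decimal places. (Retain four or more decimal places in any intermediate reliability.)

0.81

Spearman-Brown correction (n = 2): r_full = 2·0.39/(1 + 0.39) = 0.5612
Then adjust to 199 items: n = 199/60 = 3.3167
r_new = n·r_full / (1 + (n − 1)·r_full) = 1.8613 / 2.3001 ≈ 0.8092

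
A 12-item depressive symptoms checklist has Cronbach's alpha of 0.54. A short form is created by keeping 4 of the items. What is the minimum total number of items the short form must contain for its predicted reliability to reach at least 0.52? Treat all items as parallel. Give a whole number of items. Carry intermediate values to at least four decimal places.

12

Short-form reliability: n = 4/12 = 0.3333; r_4 = n·r/(1+(n−1)r) ≈ 0.2812
Then solve for n' with r_old = 0.2812, r_target = 0.52: n' = 0.52(1 − 0.2812)/[0.2812(1 − 0.52)] = 2.7692
Items = 2.7692 × 4 ≈ 11.08 → 12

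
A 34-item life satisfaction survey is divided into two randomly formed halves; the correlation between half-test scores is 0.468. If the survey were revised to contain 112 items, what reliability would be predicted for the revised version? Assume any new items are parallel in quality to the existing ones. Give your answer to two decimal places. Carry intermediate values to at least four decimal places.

0.85

Full-test reliability from the split-half r: r_full = 2(0.468)/(1 + 0.468) = 0.6376
Length factor from 34 to 112 items: n = 112/34 = 3.2941
r_new = n·r_full / (1 + (n − 1)·r_full) = 2.1003 / 2.4627 ≈ 0.8528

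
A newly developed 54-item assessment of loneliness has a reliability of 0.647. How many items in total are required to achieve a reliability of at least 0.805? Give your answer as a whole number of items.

n = 0.805(1 − 0.647) / [0.647(1 − 0.805)]
  = 0.284165 / 0.126165 = 2.2523
Items needed = n × 54 = 2.2523 × 54 ≈ 121.62 → round up to 122

122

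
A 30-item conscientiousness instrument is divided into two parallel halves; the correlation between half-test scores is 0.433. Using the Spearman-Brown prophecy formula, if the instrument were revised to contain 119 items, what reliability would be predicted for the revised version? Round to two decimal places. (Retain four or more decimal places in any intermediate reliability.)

Full-test reliability from the split-half r: r_full = 2(0.433)/(1 + 0.433) = 0.6043
Then adjust to 119 items: n = 119/30 = 3.9667
r_new = n·r_full / (1 + (n − 1)·r_full) = 2.3971 / 2.7928 ≈ 0.8583

0.86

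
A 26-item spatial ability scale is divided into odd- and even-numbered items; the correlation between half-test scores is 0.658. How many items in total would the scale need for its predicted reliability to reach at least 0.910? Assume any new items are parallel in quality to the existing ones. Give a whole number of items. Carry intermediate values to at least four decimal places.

Corrected full-test reliability: r_full = 2 × 0.658 / (1 + 0.658) ≈ 0.7937
Solve Spearman-Brown for n: n = 0.910(1 − 0.7937) / [0.7937(1 − 0.910)] = 2.6281
Required items = 2.6281 × 26 = 68.33, so 69 items.

69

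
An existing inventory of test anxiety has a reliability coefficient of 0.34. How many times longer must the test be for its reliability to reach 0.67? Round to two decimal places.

3.94

n = 0.67(1 − 0.34) / [0.34(1 − 0.67)]
  = 0.4422 / 0.1122 = 3.9412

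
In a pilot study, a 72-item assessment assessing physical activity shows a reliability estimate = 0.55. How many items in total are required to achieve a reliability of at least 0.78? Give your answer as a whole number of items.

Invert Spearman-Brown to solve for n:
n = r*(1 − r) / [ r (1 − r*) ]
n = [0.78 × 0.45] / [0.55 × 0.22]
n = 0.3510 / 0.1210 ≈ 2.9008
Items needed = n × 72 = 2.9008 × 72 ≈ 208.86 → round up to 209

209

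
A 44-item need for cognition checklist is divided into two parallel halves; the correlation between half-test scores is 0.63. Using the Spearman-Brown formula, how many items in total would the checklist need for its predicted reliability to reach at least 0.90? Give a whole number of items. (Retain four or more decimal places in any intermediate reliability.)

117

Corrected full-test reliability: r_full = 2 × 0.63 / (1 + 0.63) ≈ 0.7730
Solve Spearman-Brown for n: n = 0.90(1 − 0.7730) / [0.7730(1 − 0.90)] = 2.6429
Items = 2.6429 × 44 ≈ 116.29 → 117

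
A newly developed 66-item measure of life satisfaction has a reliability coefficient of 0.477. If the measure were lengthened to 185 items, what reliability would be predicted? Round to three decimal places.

0.719

n = 185/66 = 2.803
r_new = (2.803 × 0.477) / (1 + (2.803 − 1) × 0.477)
r_new = 1.3370 / 1.8600 ≈ 0.7188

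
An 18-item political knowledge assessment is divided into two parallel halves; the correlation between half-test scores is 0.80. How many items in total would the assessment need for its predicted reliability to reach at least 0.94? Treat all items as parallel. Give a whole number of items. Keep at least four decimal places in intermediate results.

r_full = 2(0.80)/(1 + 0.80) = 0.8889
n = r_tgt(1 − r_full) / [r_full(1 − r_tgt)] = 0.94 × 0.1111 / (0.8889 × 0.06) ≈ 1.9581
Items = 1.9581 × 18 ≈ 35.25 → 36

36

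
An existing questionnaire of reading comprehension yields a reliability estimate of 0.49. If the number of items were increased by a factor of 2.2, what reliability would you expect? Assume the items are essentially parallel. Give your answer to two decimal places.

Apply the Spearman-Brown prophecy formula, r' = nr / [1 + (n − 1)r]:
r_new = 2.2·0.49 / [1 + (2.2 − 1)·0.49]
r_new = 1.0780 / 1.5880 ≈ 0.6788

0.68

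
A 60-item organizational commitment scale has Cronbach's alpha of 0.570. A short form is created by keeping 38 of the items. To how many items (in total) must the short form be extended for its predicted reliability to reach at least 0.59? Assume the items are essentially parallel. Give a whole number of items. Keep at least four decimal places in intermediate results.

66

First, r for the 38-item form: n = 38/60 = 0.6333, so r_38 = 0.6333·0.570/(1 + (0.6333 − 1)·0.570) = 0.4564
Then solve for n' with r_old = 0.4564, r_target = 0.59: n' = 0.59(1 − 0.4564)/[0.4564(1 − 0.59)] = 1.7140
Total items = 1.7140 × 38 = 65.13, rounded up to 66.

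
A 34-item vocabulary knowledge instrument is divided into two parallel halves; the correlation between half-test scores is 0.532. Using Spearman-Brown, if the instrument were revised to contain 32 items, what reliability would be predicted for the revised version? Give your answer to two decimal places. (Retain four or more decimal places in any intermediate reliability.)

0.68

Full-test reliability from the split-half r: r_full = 2(0.532)/(1 + 0.532) = 0.6945
Length factor from 34 to 32 items: n = 32/34 = 0.9412
r_new = n·r_full / (1 + (n − 1)·r_full) = 0.6537 / 0.9592 ≈ 0.6815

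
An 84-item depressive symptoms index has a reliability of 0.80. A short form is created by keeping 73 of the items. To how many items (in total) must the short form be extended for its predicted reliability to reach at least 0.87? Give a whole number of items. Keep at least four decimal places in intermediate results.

141

Short-form reliability: n = 73/84 = 0.8690; r_73 = n·r/(1+(n−1)r) ≈ 0.7766
Then solve for n' with r_old = 0.7766, r_target = 0.87: n' = 0.87(1 − 0.7766)/[0.7766(1 − 0.87)] = 1.9251
Items = 1.9251 × 73 ≈ 140.53 → 141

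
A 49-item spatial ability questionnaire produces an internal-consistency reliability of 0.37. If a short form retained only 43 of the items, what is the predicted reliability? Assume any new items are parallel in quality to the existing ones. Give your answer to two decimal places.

0.34

n = 43/49 = 0.8776
Spearman-Brown: r_new = n·r / (1 + (n − 1)·r)
r_new = 0.8776·0.37 / [1 + (0.8776 − 1)·0.37]
r_new = 0.3247 / 0.9547 ≈ 0.3401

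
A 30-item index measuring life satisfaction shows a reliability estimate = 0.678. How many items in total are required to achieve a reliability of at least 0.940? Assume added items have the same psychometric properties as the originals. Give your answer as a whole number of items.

224

n = 0.940(1 − 0.678) / [0.678(1 − 0.940)]
n = 0.302680 / 0.040680 ≈ 7.4405
7.4405 × 30 = 223.22 → 224 items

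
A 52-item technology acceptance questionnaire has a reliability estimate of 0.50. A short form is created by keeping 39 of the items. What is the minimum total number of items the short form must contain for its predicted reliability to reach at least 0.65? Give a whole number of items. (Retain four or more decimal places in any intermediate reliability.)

97

Short-form reliability: n = 39/52 = 0.7500; r_39 = n·r/(1+(n−1)r) ≈ 0.4286
Then solve for n' with r_old = 0.4286, r_target = 0.65: n' = 0.65(1 − 0.4286)/[0.4286(1 − 0.65)] = 2.4759
Items = 2.4759 × 39 ≈ 96.56 → 97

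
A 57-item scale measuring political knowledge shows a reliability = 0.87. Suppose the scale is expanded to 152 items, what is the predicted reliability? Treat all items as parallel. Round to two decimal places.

0.95

n = 152/57 = 2.6667
r_new = (2.6667 × 0.87) / (1 + (2.6667 − 1) × 0.87)
r_new = 2.3200 / 2.4500 ≈ 0.9469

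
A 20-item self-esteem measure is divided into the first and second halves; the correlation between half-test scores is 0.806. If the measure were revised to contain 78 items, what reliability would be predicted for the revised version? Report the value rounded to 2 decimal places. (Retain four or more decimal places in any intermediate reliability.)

First correct the split-half correlation to full-test reliability: r_full = 2 × 0.806 / (1 + 0.806) ≈ 0.8926
Then adjust to 78 items: n = 78/20 = 3.9000
r_new = n·r_full / (1 + (n − 1)·r_full) = 3.4811 / 3.5885 ≈ 0.9701

0.97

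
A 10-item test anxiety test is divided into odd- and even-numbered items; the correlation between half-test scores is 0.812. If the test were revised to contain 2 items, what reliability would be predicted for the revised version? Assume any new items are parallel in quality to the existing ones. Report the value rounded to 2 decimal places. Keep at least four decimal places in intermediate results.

0.63

First correct the split-half correlation to full-test reliability: r_full = 2 × 0.812 / (1 + 0.812) ≈ 0.8962
Then adjust to 2 items: n = 2/10 = 0.2000
r_new = n·r_full / (1 + (n − 1)·r_full) = 0.1792 / 0.2830 ≈ 0.6332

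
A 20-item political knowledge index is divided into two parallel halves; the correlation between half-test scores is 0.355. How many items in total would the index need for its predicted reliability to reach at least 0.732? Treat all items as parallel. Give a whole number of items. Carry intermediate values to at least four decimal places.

r_full = 2(0.355)/(1 + 0.355) = 0.5240
n = r_tgt(1 − r_full) / [r_full(1 − r_tgt)] = 0.732 × 0.4760 / (0.5240 × 0.268) ≈ 2.4811
Required items = 2.4811 × 20 = 49.62, so 50 items.

50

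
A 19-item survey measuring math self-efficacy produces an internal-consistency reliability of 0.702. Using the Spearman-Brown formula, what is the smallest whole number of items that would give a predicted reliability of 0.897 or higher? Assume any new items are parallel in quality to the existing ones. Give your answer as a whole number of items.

71

n = 0.897(1 − 0.702) / [0.702(1 − 0.897)]
  = 0.267306 / 0.072306 = 3.6969
3.6969 × 19 = 70.24 → 71 items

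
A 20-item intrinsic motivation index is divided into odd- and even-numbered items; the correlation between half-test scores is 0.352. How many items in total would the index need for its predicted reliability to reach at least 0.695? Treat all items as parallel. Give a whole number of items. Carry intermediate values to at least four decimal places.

r_full = 2(0.352)/(1 + 0.352) = 0.5207
n = r_tgt(1 − r_full) / [r_full(1 − r_tgt)] = 0.695 × 0.4793 / (0.5207 × 0.305) ≈ 2.0975
Items = 2.0975 × 20 ≈ 41.95 → 42

42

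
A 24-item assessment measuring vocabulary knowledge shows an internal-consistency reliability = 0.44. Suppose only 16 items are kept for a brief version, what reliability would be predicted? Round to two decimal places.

The new length is 16/24 = 0.6667 times the old.
r_new = (0.6667 × 0.44) / (1 + (0.6667 − 1) × 0.44)
r_new = 0.2933 / 0.8533 ≈ 0.3437

0.34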